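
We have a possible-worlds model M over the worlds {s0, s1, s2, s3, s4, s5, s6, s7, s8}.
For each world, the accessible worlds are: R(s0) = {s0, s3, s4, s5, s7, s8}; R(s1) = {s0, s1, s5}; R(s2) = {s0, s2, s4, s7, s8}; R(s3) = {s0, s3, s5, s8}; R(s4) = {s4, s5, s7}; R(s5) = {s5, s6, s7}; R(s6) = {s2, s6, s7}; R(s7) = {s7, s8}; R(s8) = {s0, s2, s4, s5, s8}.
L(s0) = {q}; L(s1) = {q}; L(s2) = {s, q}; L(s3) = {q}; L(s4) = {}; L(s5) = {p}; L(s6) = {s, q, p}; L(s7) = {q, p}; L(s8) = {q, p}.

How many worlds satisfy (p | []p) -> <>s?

8

Recall that []ψ holds at a world iff ψ holds at every accessible world, and <>ψ holds iff ψ holds at some accessible world.
Let φ = (p | []p) -> <>s. Evaluate φ at each world:
  s0 (successors {s0, s3, s4, s5, s7, s8}): φ is true.
  s1 (successors {s0, s1, s5}): φ is true.
  s2 (successors {s0, s2, s4, s7, s8}): φ is true.
  s3 (successors {s0, s3, s5, s8}): φ is true.
  s4 (successors {s4, s5, s7}): φ is true.
  s5 (successors {s5, s6, s7}): φ is true.
  s6 (successors {s2, s6, s7}): φ is true.
  s7 (successors {s7, s8}): φ is false.
  s8 (successors {s0, s2, s4, s5, s8}): φ is true.
For instance, at s0:
  At s0: p | []p is false, <>s is false, so (p | []p) -> <>s is true.
    At s0: p is false, []p is false, so p | []p is false.
      At s0: []p requires p at every successor {s0, s3, s4, s5, s7, s8}.
        p fails at s0, so []p is false at s0.
    At s0: <>s requires s at some successor in {s0, s3, s4, s5, s7, s8}.
      At s0: s is false.
      At s3: s is false.
      At s4: s is false.
      At s5: s is false.
      At s7: s is false.
      At s8: s is false.
    So <>s is false at s0.
Satisfying worlds: {s0, s1, s2, s3, s4, s5, s6, s8}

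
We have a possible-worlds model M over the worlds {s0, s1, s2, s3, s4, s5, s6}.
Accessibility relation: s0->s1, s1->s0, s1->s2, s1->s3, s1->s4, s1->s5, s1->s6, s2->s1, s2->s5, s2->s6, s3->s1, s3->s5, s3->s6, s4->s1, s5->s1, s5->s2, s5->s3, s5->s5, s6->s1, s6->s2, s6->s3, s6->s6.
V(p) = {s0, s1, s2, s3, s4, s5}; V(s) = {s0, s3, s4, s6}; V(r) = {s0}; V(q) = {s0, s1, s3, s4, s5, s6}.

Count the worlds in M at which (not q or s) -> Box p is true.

4

Let φ = (not q or s) -> Box p. Evaluate φ at each world:
  s0 (successors {s1}): φ is true.
  s1 (successors {s0, s2, s3, s4, s5, s6}): φ is true.
  s2 (successors {s1, s5, s6}): φ is false.
  s3 (successors {s1, s5, s6}): φ is false.
  s4 (successors {s1}): φ is true.
  s5 (successors {s1, s2, s3, s5}): φ is true.
  s6 (successors {s1, s2, s3, s6}): φ is false.
For instance, at s4:
  At s4: not q or s is true, Box p is true, so (not q or s) -> Box p is true.
    At s4: Box p requires p at every successor {s1}.
      At s1: p is true.
    So Box p is true at s4.
Satisfying worlds: {s0, s1, s4, s5}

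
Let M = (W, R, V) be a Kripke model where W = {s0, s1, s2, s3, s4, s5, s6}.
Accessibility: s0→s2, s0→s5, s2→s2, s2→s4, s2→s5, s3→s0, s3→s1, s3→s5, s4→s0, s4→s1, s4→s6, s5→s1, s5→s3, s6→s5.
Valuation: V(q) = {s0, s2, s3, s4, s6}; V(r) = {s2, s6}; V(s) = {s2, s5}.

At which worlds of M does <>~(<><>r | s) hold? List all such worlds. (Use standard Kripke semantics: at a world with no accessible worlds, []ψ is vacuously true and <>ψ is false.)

Let φ = <>~(<><>r | s). Evaluate φ at each world:
  s0 (successors {s2, s5}): φ is false.
  s1 (successors ∅): φ is false.
  s2 (successors {s2, s4, s5}): φ is false.
  s3 (successors {s0, s1, s5}): φ is true.
  s4 (successors {s0, s1, s6}): φ is true.
  s5 (successors {s1, s3}): φ is true.
  s6 (successors {s5}): φ is false.
For instance, at s5:
  At s5: <>~(<><>r | s) requires ~(<><>r | s) at some successor in {s1, s3}.
    ~(<><>r | s) holds at s1, so <>~(<><>r | s) is true at s5.
      At s1: <><>r | s is false, so ~(<><>r | s) is true.
Satisfying worlds: {s3, s4, s5}

s3, s4, s5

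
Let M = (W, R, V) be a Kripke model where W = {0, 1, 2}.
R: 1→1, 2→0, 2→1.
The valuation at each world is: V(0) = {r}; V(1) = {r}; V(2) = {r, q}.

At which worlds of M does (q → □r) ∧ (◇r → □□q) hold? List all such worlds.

0

Let φ = (q → □r) ∧ (◇r → □□q). Evaluate φ at each world:
  0 (successors ∅): φ is true.
  1 (successors {1}): φ is false.
  2 (successors {0, 1}): φ is false.
For instance, at 2:
  At 2: q → □r is true, ◇r → □□q is false, so (q → □r) ∧ (◇r → □□q) is false.
    At 2: q is true, □r is true, so q → □r is true.
      At 2: □r requires r at every successor {0, 1}.
        At 0: r is true.
        At 1: r is true.
      So □r is true at 2.
    At 2: ◇r is true, □□q is false, so ◇r → □□q is false.
      At 2: ◇r requires r at some successor in {0, 1}.
        r holds at 0, so ◇r is true at 2.
      At 2: □□q requires □q at every successor {0, 1}.
        □q fails at 1, so □□q is false at 2.
Satisfying worlds: {0}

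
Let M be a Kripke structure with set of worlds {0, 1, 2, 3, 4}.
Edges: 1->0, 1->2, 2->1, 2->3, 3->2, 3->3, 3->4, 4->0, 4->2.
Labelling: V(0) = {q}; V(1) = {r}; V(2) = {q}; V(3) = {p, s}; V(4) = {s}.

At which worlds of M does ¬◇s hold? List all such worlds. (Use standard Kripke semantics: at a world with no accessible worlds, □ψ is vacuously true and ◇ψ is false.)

0, 1, 4

Recall that ◇ψ holds at a world iff ψ holds at some accessible world.
Let φ = ¬◇s. Evaluate φ at each world:
  0 (successors ∅): φ is true.
  1 (successors {0, 2}): φ is true.
  2 (successors {1, 3}): φ is false.
  3 (successors {2, 3, 4}): φ is false.
  4 (successors {0, 2}): φ is true.
For instance, at 2:
  At 2: ◇s is true, so ¬◇s is false.
    At 2: ◇s requires s at some successor in {1, 3}.
      s holds at 3, so ◇s is true at 2.
Satisfying worlds: {0, 1, 4}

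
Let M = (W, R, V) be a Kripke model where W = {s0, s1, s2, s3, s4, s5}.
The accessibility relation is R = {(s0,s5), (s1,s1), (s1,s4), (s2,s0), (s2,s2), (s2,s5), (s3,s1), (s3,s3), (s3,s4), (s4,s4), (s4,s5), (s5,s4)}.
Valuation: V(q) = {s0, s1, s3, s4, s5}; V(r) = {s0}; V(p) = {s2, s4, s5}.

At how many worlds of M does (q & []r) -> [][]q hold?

Let φ = (q & []r) -> [][]q. Evaluate φ at each world:
  s0 (successors {s5}): φ is true.
  s1 (successors {s1, s4}): φ is true.
  s2 (successors {s0, s2, s5}): φ is true.
  s3 (successors {s1, s3, s4}): φ is true.
  s4 (successors {s4, s5}): φ is true.
  s5 (successors {s4}): φ is true.
For instance, at s1:
  At s1: q & []r is false, [][]q is true, so (q & []r) -> [][]q is true.
    At s1: q is true, []r is false, so q & []r is false.
      At s1: []r requires r at every successor {s1, s4}.
        r fails at s1, so []r is false at s1.
    At s1: [][]q requires []q at every successor {s1, s4}.
      At s1: []q is true.
      At s4: []q is true.
    So [][]q is true at s1.
Satisfying worlds: {s0, s1, s2, s3, s4, s5}

6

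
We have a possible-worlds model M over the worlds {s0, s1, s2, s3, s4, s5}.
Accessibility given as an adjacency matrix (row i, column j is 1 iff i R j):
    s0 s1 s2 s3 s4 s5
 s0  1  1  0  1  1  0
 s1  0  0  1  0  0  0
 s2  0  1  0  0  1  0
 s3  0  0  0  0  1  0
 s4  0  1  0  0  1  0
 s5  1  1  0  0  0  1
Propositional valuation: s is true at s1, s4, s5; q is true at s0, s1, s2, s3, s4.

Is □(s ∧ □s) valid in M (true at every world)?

Recall that □ψ holds at a world iff ψ holds at every accessible world, and ◇ψ holds iff ψ holds at some accessible world.
Let φ = □(s ∧ □s). Evaluate φ at each world:
  s0 (successors {s0, s1, s3, s4}): φ is false.
  s1 (successors {s2}): φ is false.
  s2 (successors {s1, s4}): φ is false.
  s3 (successors {s4}): φ is true.
  s4 (successors {s1, s4}): φ is false.
  s5 (successors {s0, s1, s5}): φ is false.
Detail at s0 (counterexample):
  At s0: □(s ∧ □s) requires s ∧ □s at every successor {s0, s1, s3, s4}.
    s ∧ □s fails at s0, so □(s ∧ □s) is false at s0.
      At s0: s is false, □s is false, so s ∧ □s is false.

No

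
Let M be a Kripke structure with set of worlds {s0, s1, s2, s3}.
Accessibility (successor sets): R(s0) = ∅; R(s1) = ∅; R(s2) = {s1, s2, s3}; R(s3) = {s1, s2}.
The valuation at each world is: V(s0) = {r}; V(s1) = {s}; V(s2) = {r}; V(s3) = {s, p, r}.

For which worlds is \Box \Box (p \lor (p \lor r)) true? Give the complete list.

s0, s1

Let φ = \Box \Box (p \lor (p \lor r)). Evaluate φ at each world:
  s0 (successors ∅): φ is true.
  s1 (successors ∅): φ is true.
  s2 (successors {s1, s2, s3}): φ is false.
  s3 (successors {s1, s2}): φ is false.
For instance, at s3:
  At s3: \Box \Box (p \lor (p \lor r)) requires \Box (p \lor (p \lor r)) at every successor {s1, s2}.
    \Box (p \lor (p \lor r)) fails at s2, so \Box \Box (p \lor (p \lor r)) is false at s3.
      At s2: \Box (p \lor (p \lor r)) requires p \lor (p \lor r) at every successor {s1, s2, s3}.
        p \lor (p \lor r) fails at s1, so \Box (p \lor (p \lor r)) is false at s2.
Satisfying worlds: {s0, s1}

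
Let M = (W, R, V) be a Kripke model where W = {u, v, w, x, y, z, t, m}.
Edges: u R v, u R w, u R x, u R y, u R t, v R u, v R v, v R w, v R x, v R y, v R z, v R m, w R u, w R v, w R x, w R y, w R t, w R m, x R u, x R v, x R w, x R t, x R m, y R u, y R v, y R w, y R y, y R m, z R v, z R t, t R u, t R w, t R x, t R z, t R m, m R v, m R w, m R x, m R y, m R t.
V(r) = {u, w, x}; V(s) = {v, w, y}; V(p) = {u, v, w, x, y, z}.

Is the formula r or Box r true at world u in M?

Recall that Box ψ holds at a world iff ψ holds at every accessible world, and Dia ψ holds iff ψ holds at some accessible world.
At u: r is true, Box r is false, so r or Box r is true.
  At u: Box r requires r at every successor {v, w, x, y, t}.
    r fails at v, so Box r is false at u.

Yes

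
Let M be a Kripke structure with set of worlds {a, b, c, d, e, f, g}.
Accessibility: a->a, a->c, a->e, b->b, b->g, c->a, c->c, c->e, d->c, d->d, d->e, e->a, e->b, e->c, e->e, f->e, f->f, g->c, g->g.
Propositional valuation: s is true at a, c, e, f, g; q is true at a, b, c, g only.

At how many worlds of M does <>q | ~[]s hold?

6

Let φ = <>q | ~[]s. Evaluate φ at each world:
  a (successors {a, c, e}): φ is true.
  b (successors {b, g}): φ is true.
  c (successors {a, c, e}): φ is true.
  d (successors {c, d, e}): φ is true.
  e (successors {a, b, c, e}): φ is true.
  f (successors {e, f}): φ is false.
  g (successors {c, g}): φ is true.
For instance, at g:
  At g: <>q is true, ~[]s is false, so <>q | ~[]s is true.
    At g: <>q requires q at some successor in {c, g}.
      q holds at c, so <>q is true at g.
    At g: []s is true, so ~[]s is false.
      At g: []s requires s at every successor {c, g}.
        At c: s is true.
        At g: s is true.
      So []s is true at g.
Satisfying worlds: {a, b, c, d, e, g}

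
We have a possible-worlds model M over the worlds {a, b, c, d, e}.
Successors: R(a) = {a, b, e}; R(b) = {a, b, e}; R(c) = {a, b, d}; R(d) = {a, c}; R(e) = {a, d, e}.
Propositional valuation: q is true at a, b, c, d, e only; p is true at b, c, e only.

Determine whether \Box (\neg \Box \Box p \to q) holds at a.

Yes

Recall that \Box ψ holds at a world iff ψ holds at every accessible world, and \Diamond ψ holds iff ψ holds at some accessible world.
At a: \Box (\neg \Box \Box p \to q) requires \neg \Box \Box p \to q at every successor {a, b, e}.
    At a: \neg \Box \Box p is true, q is true, so \neg \Box \Box p \to q is true.
      At a: \Box \Box p is false, so \neg \Box \Box p is true.
    At b: \neg \Box \Box p is true, q is true, so \neg \Box \Box p \to q is true.
      At b: \Box \Box p is false, so \neg \Box \Box p is true.
    At e: \neg \Box \Box p is true, q is true, so \neg \Box \Box p \to q is true.
      At e: \Box \Box p is false, so \neg \Box \Box p is true.
So \Box (\neg \Box \Box p \to q) is true at a.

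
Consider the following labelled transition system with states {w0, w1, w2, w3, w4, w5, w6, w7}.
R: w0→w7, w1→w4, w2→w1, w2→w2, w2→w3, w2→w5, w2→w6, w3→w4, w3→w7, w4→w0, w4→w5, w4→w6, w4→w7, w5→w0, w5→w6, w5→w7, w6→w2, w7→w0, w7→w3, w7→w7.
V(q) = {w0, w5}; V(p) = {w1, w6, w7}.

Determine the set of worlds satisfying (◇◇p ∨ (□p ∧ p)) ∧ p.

Let φ = (◇◇p ∨ (□p ∧ p)) ∧ p. Evaluate φ at each world:
  w0 (successors {w7}): φ is false.
  w1 (successors {w4}): φ is true.
  w2 (successors {w1, w2, w3, w5, w6}): φ is false.
  w3 (successors {w4, w7}): φ is false.
  w4 (successors {w0, w5, w6, w7}): φ is false.
  w5 (successors {w0, w6, w7}): φ is false.
  w6 (successors {w2}): φ is true.
  w7 (successors {w0, w3, w7}): φ is true.
For instance, at w6:
  At w6: ◇◇p ∨ (□p ∧ p) is true, p is true, so (◇◇p ∨ (□p ∧ p)) ∧ p is true.
    At w6: ◇◇p is true, □p ∧ p is false, so ◇◇p ∨ (□p ∧ p) is true.
      At w6: ◇◇p requires ◇p at some successor in {w2}.
        ◇p holds at w2, so ◇◇p is true at w6.
      At w6: □p is false, p is true, so □p ∧ p is false.
Satisfying worlds: {w1, w6, w7}

w1, w6, w7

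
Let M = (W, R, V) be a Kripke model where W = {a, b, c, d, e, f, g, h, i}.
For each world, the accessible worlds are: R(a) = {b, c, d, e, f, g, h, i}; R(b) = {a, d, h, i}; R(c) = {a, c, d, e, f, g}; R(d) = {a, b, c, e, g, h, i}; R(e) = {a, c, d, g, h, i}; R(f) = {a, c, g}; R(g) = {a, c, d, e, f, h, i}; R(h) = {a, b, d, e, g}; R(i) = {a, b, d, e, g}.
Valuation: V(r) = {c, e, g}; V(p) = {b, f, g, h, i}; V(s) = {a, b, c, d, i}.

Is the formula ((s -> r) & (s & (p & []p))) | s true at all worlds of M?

Recall that []ψ holds at a world iff ψ holds at every accessible world, and <>ψ holds iff ψ holds at some accessible world.
Let φ = ((s -> r) & (s & (p & []p))) | s. Evaluate φ at each world:
  a (successors {b, c, d, e, f, g, h, i}): φ is true.
  b (successors {a, d, h, i}): φ is true.
  c (successors {a, c, d, e, f, g}): φ is true.
  d (successors {a, b, c, e, g, h, i}): φ is true.
  e (successors {a, c, d, g, h, i}): φ is false.
  f (successors {a, c, g}): φ is false.
  g (successors {a, c, d, e, f, h, i}): φ is false.
  h (successors {a, b, d, e, g}): φ is false.
  i (successors {a, b, d, e, g}): φ is true.
Detail at e (counterexample):
  At e: (s -> r) & (s & (p & []p)) is false, s is false, so ((s -> r) & (s & (p & []p))) | s is false.
    At e: s -> r is true, s & (p & []p) is false, so (s -> r) & (s & (p & []p)) is false.
      At e: s is false, p & []p is false, so s & (p & []p) is false.

No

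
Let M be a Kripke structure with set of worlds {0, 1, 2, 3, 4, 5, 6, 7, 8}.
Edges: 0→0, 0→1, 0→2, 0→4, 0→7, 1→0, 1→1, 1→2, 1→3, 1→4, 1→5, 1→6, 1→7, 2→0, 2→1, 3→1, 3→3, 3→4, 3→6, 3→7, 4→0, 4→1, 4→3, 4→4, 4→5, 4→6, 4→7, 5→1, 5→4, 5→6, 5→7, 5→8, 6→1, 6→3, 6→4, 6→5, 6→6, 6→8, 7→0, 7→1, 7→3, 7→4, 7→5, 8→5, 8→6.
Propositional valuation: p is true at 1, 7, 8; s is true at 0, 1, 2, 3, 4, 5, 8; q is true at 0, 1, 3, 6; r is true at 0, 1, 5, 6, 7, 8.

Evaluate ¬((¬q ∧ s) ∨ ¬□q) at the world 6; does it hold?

At 6: (¬q ∧ s) ∨ ¬□q is true, so ¬((¬q ∧ s) ∨ ¬□q) is false.
  At 6: ¬q ∧ s is false, ¬□q is true, so (¬q ∧ s) ∨ ¬□q is true.
    At 6: □q is false, so ¬□q is true.
      At 6: □q requires q at every successor {1, 3, 4, 5, 6, 8}.
        q fails at 4, so □q is false at 6.

No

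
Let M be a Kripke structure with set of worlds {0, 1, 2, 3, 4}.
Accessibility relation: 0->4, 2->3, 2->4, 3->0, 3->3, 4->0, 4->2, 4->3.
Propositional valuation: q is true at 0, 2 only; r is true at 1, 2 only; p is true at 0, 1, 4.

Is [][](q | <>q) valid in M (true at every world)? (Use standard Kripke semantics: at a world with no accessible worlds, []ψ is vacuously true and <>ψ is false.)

Yes

Let φ = [][](q | <>q). Evaluate φ at each world:
  0 (successors {4}): φ is true.
  1 (successors ∅): φ is true.
  2 (successors {3, 4}): φ is true.
  3 (successors {0, 3}): φ is true.
  4 (successors {0, 2, 3}): φ is true.
For instance, at 3:
  At 3: [][](q | <>q) requires [](q | <>q) at every successor {0, 3}.
      At 0: [](q | <>q) requires q | <>q at every successor {4}.
        At 4: q | <>q is true.
      So [](q | <>q) is true at 0.
      At 3: [](q | <>q) requires q | <>q at every successor {0, 3}.
        At 0: q | <>q is true.
        At 3: q | <>q is true.
      So [](q | <>q) is true at 3.
  So [][](q | <>q) is true at 3.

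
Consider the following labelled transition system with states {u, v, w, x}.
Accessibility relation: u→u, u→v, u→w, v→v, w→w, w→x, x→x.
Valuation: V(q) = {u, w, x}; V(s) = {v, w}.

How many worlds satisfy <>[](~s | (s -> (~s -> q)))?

Recall that []ψ holds at a world iff ψ holds at every accessible world, and <>ψ holds iff ψ holds at some accessible world.
Let φ = <>[](~s | (s -> (~s -> q))). Evaluate φ at each world:
  u (successors {u, v, w}): φ is true.
  v (successors {v}): φ is true.
  w (successors {w, x}): φ is true.
  x (successors {x}): φ is true.
For instance, at v:
  At v: <>[](~s | (s -> (~s -> q))) requires [](~s | (s -> (~s -> q))) at some successor in {v}.
    [](~s | (s -> (~s -> q))) holds at v, so <>[](~s | (s -> (~s -> q))) is true at v.
      At v: [](~s | (s -> (~s -> q))) requires ~s | (s -> (~s -> q)) at every successor {v}.
        At v: ~s | (s -> (~s -> q)) is true.
      So [](~s | (s -> (~s -> q))) is true at v.
Satisfying worlds: {u, v, w, x}

4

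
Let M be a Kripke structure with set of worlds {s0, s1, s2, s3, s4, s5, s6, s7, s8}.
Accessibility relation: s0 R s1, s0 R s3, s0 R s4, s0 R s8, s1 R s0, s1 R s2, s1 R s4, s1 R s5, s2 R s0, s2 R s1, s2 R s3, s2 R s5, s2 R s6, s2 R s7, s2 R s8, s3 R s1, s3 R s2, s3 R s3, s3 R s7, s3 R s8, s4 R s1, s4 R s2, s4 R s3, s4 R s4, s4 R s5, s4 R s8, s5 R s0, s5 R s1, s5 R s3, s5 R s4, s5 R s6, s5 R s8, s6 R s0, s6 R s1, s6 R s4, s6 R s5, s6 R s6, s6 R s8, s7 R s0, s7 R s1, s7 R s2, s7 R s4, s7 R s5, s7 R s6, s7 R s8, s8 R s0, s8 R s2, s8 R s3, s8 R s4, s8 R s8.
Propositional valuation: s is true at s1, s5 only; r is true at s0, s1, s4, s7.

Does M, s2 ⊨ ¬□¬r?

Yes

At s2: □¬r is false, so ¬□¬r is true.
  At s2: □¬r requires ¬r at every successor {s0, s1, s3, s5, s6, s7, s8}.
    ¬r fails at s0, so □¬r is false at s2.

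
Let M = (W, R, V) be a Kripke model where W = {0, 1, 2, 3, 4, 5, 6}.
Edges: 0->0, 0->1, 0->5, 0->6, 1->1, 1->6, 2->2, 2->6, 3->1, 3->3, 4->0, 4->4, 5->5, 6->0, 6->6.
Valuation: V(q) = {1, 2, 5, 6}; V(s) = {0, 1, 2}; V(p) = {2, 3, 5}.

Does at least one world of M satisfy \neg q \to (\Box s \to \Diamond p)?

Yes

Recall that \Box ψ holds at a world iff ψ holds at every accessible world, and \Diamond ψ holds iff ψ holds at some accessible world.
Let φ = \neg q \to (\Box s \to \Diamond p). Evaluate φ at each world:
  0 (successors {0, 1, 5, 6}): φ is true.
  1 (successors {1, 6}): φ is true.
  2 (successors {2, 6}): φ is true.
  3 (successors {1, 3}): φ is true.
  4 (successors {0, 4}): φ is true.
  5 (successors {5}): φ is true.
  6 (successors {0, 6}): φ is true.
Detail at 0 (witness):
  At 0: \neg q is true, \Box s \to \Diamond p is true, so \neg q \to (\Box s \to \Diamond p) is true.
    At 0: \Box s is false, \Diamond p is true, so \Box s \to \Diamond p is true.
      At 0: \Box s requires s at every successor {0, 1, 5, 6}.
        s fails at 5, so \Box s is false at 0.
      At 0: \Diamond p requires p at some successor in {0, 1, 5, 6}.
        p holds at 5, so \Diamond p is true at 0.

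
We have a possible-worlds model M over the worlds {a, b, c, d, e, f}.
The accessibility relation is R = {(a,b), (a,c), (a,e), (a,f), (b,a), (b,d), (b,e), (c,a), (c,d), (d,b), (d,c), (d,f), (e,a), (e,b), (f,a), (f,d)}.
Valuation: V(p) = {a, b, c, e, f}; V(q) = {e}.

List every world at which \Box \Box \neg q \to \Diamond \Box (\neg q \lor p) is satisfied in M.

a, b, c, d, e, f

Recall that \Box ψ holds at a world iff ψ holds at every accessible world, and \Diamond ψ holds iff ψ holds at some accessible world.
Let φ = \Box \Box \neg q \to \Diamond \Box (\neg q \lor p). Evaluate φ at each world:
  a (successors {b, c, e, f}): φ is true.
  b (successors {a, d, e}): φ is true.
  c (successors {a, d}): φ is true.
  d (successors {b, c, f}): φ is true.
  e (successors {a, b}): φ is true.
  f (successors {a, d}): φ is true.
For instance, at e:
  At e: \Box \Box \neg q is false, \Diamond \Box (\neg q \lor p) is true, so \Box \Box \neg q \to \Diamond \Box (\neg q \lor p) is true.
    At e: \Box \Box \neg q requires \Box \neg q at every successor {a, b}.
      \Box \neg q fails at a, so \Box \Box \neg q is false at e.
    At e: \Diamond \Box (\neg q \lor p) requires \Box (\neg q \lor p) at some successor in {a, b}.
      \Box (\neg q \lor p) holds at a, so \Diamond \Box (\neg q \lor p) is true at e.
Satisfying worlds: {a, b, c, d, e, f}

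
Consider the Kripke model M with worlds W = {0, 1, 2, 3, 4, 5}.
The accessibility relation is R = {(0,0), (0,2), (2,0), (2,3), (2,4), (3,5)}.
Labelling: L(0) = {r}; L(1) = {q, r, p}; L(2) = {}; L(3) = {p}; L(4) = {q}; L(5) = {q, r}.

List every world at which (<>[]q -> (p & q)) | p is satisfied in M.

Let φ = (<>[]q -> (p & q)) | p. Evaluate φ at each world:
  0 (successors {0, 2}): φ is true.
  1 (successors ∅): φ is true.
  2 (successors {0, 3, 4}): φ is false.
  3 (successors {5}): φ is true.
  4 (successors ∅): φ is true.
  5 (successors ∅): φ is true.
For instance, at 2:
  At 2: <>[]q -> (p & q) is false, p is false, so (<>[]q -> (p & q)) | p is false.
    At 2: <>[]q is true, p & q is false, so <>[]q -> (p & q) is false.
      At 2: <>[]q requires []q at some successor in {0, 3, 4}.
        []q holds at 3, so <>[]q is true at 2.
Satisfying worlds: {0, 1, 3, 4, 5}

0, 1, 3, 4, 5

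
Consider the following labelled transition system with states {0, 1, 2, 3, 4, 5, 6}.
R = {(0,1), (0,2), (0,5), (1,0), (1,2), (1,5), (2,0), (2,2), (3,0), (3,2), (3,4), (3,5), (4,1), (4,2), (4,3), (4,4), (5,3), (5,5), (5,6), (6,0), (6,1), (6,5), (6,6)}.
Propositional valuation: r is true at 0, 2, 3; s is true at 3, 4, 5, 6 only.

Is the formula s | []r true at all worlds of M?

Let φ = s | []r. Evaluate φ at each world:
  0 (successors {1, 2, 5}): φ is false.
  1 (successors {0, 2, 5}): φ is false.
  2 (successors {0, 2}): φ is true.
  3 (successors {0, 2, 4, 5}): φ is true.
  4 (successors {1, 2, 3, 4}): φ is true.
  5 (successors {3, 5, 6}): φ is true.
  6 (successors {0, 1, 5, 6}): φ is true.
Detail at 0 (counterexample):
  At 0: s is false, []r is false, so s | []r is false.
    At 0: []r requires r at every successor {1, 2, 5}.
      r fails at 1, so []r is false at 0.

No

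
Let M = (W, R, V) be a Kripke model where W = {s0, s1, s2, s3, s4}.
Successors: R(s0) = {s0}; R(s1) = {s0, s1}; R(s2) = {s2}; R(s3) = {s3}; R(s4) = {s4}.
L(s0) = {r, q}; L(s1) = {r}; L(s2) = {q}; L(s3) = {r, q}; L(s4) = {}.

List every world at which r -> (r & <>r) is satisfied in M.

s0, s1, s2, s3, s4

Let φ = r -> (r & <>r). Evaluate φ at each world:
  s0 (successors {s0}): φ is true.
  s1 (successors {s0, s1}): φ is true.
  s2 (successors {s2}): φ is true.
  s3 (successors {s3}): φ is true.
  s4 (successors {s4}): φ is true.
For instance, at s1:
  At s1: r is true, r & <>r is true, so r -> (r & <>r) is true.
    At s1: r is true, <>r is true, so r & <>r is true.
      At s1: <>r requires r at some successor in {s0, s1}.
        r holds at s0, so <>r is true at s1.
Satisfying worlds: {s0, s1, s2, s3, s4}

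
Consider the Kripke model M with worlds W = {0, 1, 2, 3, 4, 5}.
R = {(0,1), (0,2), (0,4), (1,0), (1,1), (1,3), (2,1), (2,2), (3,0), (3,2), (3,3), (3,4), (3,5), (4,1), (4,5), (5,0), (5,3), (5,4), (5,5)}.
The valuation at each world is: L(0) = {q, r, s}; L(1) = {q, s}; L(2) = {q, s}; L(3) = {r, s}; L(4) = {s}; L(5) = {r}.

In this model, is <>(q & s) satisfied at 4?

At 4: <>(q & s) requires q & s at some successor in {1, 5}.
  q & s holds at 1, so <>(q & s) is true at 4.

Yes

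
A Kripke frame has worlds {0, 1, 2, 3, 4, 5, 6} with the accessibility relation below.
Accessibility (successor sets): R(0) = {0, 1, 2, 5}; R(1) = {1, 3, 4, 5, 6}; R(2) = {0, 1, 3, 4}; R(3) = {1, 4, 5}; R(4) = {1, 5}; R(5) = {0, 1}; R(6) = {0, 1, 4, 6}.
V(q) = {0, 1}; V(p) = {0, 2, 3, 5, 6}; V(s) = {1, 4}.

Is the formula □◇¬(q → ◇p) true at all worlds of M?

Recall that □ψ holds at a world iff ψ holds at every accessible world, and ◇ψ holds iff ψ holds at some accessible world.
Let φ = □◇¬(q → ◇p). Evaluate φ at each world:
  0 (successors {0, 1, 2, 5}): φ is false.
  1 (successors {1, 3, 4, 5, 6}): φ is false.
  2 (successors {0, 1, 3, 4}): φ is false.
  3 (successors {1, 4, 5}): φ is false.
  4 (successors {1, 5}): φ is false.
  5 (successors {0, 1}): φ is false.
  6 (successors {0, 1, 4, 6}): φ is false.
Detail at 0 (counterexample):
  At 0: □◇¬(q → ◇p) requires ◇¬(q → ◇p) at every successor {0, 1, 2, 5}.
    ◇¬(q → ◇p) fails at 0, so □◇¬(q → ◇p) is false at 0.
      At 0: ◇¬(q → ◇p) requires ¬(q → ◇p) at some successor in {0, 1, 2, 5}.
        At 0: ¬(q → ◇p) is false.
        At 1: ¬(q → ◇p) is false.
        At 2: ¬(q → ◇p) is false.
        At 5: ¬(q → ◇p) is false.
      So ◇¬(q → ◇p) is false at 0.

No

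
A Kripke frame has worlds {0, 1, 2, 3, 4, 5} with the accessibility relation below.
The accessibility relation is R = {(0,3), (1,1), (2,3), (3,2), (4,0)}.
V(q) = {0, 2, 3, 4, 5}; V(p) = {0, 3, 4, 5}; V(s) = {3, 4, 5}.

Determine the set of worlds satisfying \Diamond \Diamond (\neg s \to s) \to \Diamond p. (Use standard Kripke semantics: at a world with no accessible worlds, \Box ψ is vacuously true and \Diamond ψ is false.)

0, 1, 2, 4, 5

Let φ = \Diamond \Diamond (\neg s \to s) \to \Diamond p. Evaluate φ at each world:
  0 (successors {3}): φ is true.
  1 (successors {1}): φ is true.
  2 (successors {3}): φ is true.
  3 (successors {2}): φ is false.
  4 (successors {0}): φ is true.
  5 (successors ∅): φ is true.
For instance, at 0:
  At 0: \Diamond \Diamond (\neg s \to s) is false, \Diamond p is true, so \Diamond \Diamond (\neg s \to s) \to \Diamond p is true.
    At 0: \Diamond \Diamond (\neg s \to s) requires \Diamond (\neg s \to s) at some successor in {3}.
      At 3: \Diamond (\neg s \to s) is false.
    So \Diamond \Diamond (\neg s \to s) is false at 0.
    At 0: \Diamond p requires p at some successor in {3}.
      p holds at 3, so \Diamond p is true at 0.
Satisfying worlds: {0, 1, 2, 4, 5}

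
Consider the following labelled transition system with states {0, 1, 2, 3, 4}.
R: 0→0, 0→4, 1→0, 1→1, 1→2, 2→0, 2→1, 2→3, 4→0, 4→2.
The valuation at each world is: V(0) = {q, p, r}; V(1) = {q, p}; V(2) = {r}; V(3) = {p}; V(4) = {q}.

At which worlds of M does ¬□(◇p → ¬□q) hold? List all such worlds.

0, 1, 2, 4

Let φ = ¬□(◇p → ¬□q). Evaluate φ at each world:
  0 (successors {0, 4}): φ is true.
  1 (successors {0, 1, 2}): φ is true.
  2 (successors {0, 1, 3}): φ is true.
  3 (successors ∅): φ is false.
  4 (successors {0, 2}): φ is true.
For instance, at 4:
  At 4: □(◇p → ¬□q) is false, so ¬□(◇p → ¬□q) is true.
    At 4: □(◇p → ¬□q) requires ◇p → ¬□q at every successor {0, 2}.
      ◇p → ¬□q fails at 0, so □(◇p → ¬□q) is false at 4.
Satisfying worlds: {0, 1, 2, 4}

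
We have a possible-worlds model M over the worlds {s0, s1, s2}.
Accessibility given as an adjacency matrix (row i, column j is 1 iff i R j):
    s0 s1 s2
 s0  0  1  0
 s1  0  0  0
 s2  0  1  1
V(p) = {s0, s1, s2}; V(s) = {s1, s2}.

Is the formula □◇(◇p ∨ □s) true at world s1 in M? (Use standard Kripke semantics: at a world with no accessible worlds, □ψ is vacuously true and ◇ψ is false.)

Recall that □ψ holds at a world iff ψ holds at every accessible world, and ◇ψ holds iff ψ holds at some accessible world.
At s1: no accessible worlds, so □◇(◇p ∨ □s) holds vacuously.

Yes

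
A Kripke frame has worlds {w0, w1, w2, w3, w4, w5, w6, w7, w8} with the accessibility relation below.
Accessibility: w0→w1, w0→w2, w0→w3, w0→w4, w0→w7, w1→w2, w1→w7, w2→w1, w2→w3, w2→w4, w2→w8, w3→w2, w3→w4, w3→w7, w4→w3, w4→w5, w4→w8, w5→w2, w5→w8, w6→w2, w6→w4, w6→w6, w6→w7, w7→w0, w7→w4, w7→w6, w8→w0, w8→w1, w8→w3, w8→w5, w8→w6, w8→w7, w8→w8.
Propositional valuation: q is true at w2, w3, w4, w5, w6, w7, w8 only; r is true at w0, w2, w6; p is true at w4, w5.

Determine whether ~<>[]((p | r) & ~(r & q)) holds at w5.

At w5: <>[]((p | r) & ~(r & q)) is false, so ~<>[]((p | r) & ~(r & q)) is true.
  At w5: <>[]((p | r) & ~(r & q)) requires []((p | r) & ~(r & q)) at some successor in {w2, w8}.
    At w2: []((p | r) & ~(r & q)) is false.
    At w8: []((p | r) & ~(r & q)) is false.
  So <>[]((p | r) & ~(r & q)) is false at w5.

Yes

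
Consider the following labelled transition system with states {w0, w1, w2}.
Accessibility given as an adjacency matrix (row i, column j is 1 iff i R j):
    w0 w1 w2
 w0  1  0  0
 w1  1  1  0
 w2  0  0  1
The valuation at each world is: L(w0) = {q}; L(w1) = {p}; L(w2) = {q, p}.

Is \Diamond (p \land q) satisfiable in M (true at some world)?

Yes

Let φ = \Diamond (p \land q). Evaluate φ at each world:
  w0 (successors {w0}): φ is false.
  w1 (successors {w0, w1}): φ is false.
  w2 (successors {w2}): φ is true.
Detail at w2 (witness):
  At w2: \Diamond (p \land q) requires p \land q at some successor in {w2}.
    p \land q holds at w2, so \Diamond (p \land q) is true at w2.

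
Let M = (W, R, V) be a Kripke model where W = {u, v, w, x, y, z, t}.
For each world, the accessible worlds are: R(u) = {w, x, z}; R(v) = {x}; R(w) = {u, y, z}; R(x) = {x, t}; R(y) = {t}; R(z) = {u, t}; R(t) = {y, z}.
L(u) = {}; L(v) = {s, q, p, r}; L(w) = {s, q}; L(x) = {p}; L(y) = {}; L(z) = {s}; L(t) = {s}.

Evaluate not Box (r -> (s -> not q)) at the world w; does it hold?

No

At w: Box (r -> (s -> not q)) is true, so not Box (r -> (s -> not q)) is false.
  At w: Box (r -> (s -> not q)) requires r -> (s -> not q) at every successor {u, y, z}.
    At u: r -> (s -> not q) is true.
    At y: r -> (s -> not q) is true.
    At z: r -> (s -> not q) is true.
  So Box (r -> (s -> not q)) is true at w.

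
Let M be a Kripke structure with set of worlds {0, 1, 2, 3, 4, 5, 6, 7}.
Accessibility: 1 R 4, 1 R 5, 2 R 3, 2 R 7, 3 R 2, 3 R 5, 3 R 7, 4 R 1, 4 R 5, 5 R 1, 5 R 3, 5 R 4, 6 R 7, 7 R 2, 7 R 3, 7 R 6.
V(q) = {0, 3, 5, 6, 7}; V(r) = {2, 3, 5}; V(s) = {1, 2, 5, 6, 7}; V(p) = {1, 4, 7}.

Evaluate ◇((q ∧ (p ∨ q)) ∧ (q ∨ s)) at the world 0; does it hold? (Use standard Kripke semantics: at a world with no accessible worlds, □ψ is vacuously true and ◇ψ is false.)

No

At 0: no accessible worlds, so ◇((q ∧ (p ∨ q)) ∧ (q ∨ s)) is false.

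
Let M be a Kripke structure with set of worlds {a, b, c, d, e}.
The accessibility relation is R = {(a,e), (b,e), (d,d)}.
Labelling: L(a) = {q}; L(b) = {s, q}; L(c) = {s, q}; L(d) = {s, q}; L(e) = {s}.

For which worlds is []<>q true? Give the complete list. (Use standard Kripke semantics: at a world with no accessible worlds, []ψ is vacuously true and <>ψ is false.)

c, d, e

Let φ = []<>q. Evaluate φ at each world:
  a (successors {e}): φ is false.
  b (successors {e}): φ is false.
  c (successors ∅): φ is true.
  d (successors {d}): φ is true.
  e (successors ∅): φ is true.
For instance, at d:
  At d: []<>q requires <>q at every successor {d}.
      At d: <>q requires q at some successor in {d}.
        q holds at d, so <>q is true at d.
  So []<>q is true at d.
Satisfying worlds: {c, d, e}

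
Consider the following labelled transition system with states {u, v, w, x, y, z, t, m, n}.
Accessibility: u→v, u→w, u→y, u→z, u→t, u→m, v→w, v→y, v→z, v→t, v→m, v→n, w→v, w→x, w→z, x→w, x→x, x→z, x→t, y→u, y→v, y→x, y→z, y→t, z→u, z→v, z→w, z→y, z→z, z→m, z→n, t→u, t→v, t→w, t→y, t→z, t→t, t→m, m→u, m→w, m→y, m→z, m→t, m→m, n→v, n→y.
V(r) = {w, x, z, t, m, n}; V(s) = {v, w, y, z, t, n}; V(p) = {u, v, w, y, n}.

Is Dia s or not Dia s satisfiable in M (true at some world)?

Yes

Let φ = Dia s or not Dia s. Evaluate φ at each world:
  u (successors {v, w, y, z, t, m}): φ is true.
  v (successors {w, y, z, t, m, n}): φ is true.
  w (successors {v, x, z}): φ is true.
  x (successors {w, x, z, t}): φ is true.
  y (successors {u, v, x, z, t}): φ is true.
  z (successors {u, v, w, y, z, m, n}): φ is true.
  t (successors {u, v, w, y, z, t, m}): φ is true.
  m (successors {u, w, y, z, t, m}): φ is true.
  n (successors {v, y}): φ is true.
Detail at u (witness):
  At u: Dia s is true, not Dia s is false, so Dia s or not Dia s is true.
    At u: Dia s requires s at some successor in {v, w, y, z, t, m}.
      s holds at v, so Dia s is true at u.
    At u: Dia s is true, so not Dia s is false.
      At u: Dia s requires s at some successor in {v, w, y, z, t, m}.
        s holds at v, so Dia s is true at u.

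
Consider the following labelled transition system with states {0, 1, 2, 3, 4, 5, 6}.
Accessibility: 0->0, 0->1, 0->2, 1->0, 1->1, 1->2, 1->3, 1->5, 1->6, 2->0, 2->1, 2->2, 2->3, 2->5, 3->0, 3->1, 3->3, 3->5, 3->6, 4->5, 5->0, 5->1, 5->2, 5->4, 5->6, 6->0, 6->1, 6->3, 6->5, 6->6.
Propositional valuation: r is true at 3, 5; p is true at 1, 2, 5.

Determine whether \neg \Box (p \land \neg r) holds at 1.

Yes

At 1: \Box (p \land \neg r) is false, so \neg \Box (p \land \neg r) is true.
  At 1: \Box (p \land \neg r) requires p \land \neg r at every successor {0, 1, 2, 3, 5, 6}.
    p \land \neg r fails at 0, so \Box (p \land \neg r) is false at 1.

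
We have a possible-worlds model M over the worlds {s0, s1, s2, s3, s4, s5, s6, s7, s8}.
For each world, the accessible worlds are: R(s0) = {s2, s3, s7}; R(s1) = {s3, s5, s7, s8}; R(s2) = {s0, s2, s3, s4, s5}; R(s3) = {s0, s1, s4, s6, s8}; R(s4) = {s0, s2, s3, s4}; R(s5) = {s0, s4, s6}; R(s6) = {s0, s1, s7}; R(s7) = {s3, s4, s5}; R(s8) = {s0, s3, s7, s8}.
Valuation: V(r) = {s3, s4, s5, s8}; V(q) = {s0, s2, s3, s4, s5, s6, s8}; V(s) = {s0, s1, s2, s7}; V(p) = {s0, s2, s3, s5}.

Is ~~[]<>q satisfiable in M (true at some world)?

Let φ = ~~[]<>q. Evaluate φ at each world:
  s0 (successors {s2, s3, s7}): φ is true.
  s1 (successors {s3, s5, s7, s8}): φ is true.
  s2 (successors {s0, s2, s3, s4, s5}): φ is true.
  s3 (successors {s0, s1, s4, s6, s8}): φ is true.
  s4 (successors {s0, s2, s3, s4}): φ is true.
  s5 (successors {s0, s4, s6}): φ is true.
  s6 (successors {s0, s1, s7}): φ is true.
  s7 (successors {s3, s4, s5}): φ is true.
  s8 (successors {s0, s3, s7, s8}): φ is true.
Detail at s0 (witness):
  At s0: ~[]<>q is false, so ~~[]<>q is true.
    At s0: []<>q is true, so ~[]<>q is false.
      At s0: []<>q requires <>q at every successor {s2, s3, s7}.
        At s2: <>q is true.
        At s3: <>q is true.
        At s7: <>q is true.
      So []<>q is true at s0.

Yes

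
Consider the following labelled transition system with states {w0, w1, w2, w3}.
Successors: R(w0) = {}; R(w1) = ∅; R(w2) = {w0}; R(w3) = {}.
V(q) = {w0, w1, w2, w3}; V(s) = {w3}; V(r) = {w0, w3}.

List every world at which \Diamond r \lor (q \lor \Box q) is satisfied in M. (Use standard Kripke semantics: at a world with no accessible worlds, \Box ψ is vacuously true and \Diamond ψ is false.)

w0, w1, w2, w3

Recall that \Box ψ holds at a world iff ψ holds at every accessible world, and \Diamond ψ holds iff ψ holds at some accessible world.
Let φ = \Diamond r \lor (q \lor \Box q). Evaluate φ at each world:
  w0 (successors ∅): φ is true.
  w1 (successors ∅): φ is true.
  w2 (successors {w0}): φ is true.
  w3 (successors ∅): φ is true.
For instance, at w2:
  At w2: \Diamond r is true, q \lor \Box q is true, so \Diamond r \lor (q \lor \Box q) is true.
    At w2: \Diamond r requires r at some successor in {w0}.
      r holds at w0, so \Diamond r is true at w2.
    At w2: q is true, \Box q is true, so q \lor \Box q is true.
      At w2: \Box q requires q at every successor {w0}.
        At w0: q is true.
      So \Box q is true at w2.
Satisfying worlds: {w0, w1, w2, w3}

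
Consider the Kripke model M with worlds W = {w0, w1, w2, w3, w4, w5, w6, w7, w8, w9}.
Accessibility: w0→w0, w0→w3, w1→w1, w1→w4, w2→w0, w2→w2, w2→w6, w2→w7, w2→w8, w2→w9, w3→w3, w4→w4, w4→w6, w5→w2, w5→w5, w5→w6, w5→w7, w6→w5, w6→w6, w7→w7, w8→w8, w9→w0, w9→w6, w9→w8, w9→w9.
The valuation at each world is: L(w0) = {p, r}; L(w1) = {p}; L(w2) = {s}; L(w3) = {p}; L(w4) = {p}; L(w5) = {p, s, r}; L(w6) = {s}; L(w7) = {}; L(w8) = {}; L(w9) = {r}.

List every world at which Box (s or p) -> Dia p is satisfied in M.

w0, w1, w2, w3, w4, w5, w6, w7, w8, w9

Recall that Box ψ holds at a world iff ψ holds at every accessible world, and Dia ψ holds iff ψ holds at some accessible world.
Let φ = Box (s or p) -> Dia p. Evaluate φ at each world:
  w0 (successors {w0, w3}): φ is true.
  w1 (successors {w1, w4}): φ is true.
  w2 (successors {w0, w2, w6, w7, w8, w9}): φ is true.
  w3 (successors {w3}): φ is true.
  w4 (successors {w4, w6}): φ is true.
  w5 (successors {w2, w5, w6, w7}): φ is true.
  w6 (successors {w5, w6}): φ is true.
  w7 (successors {w7}): φ is true.
  w8 (successors {w8}): φ is true.
  w9 (successors {w0, w6, w8, w9}): φ is true.
For instance, at w9:
  At w9: Box (s or p) is false, Dia p is true, so Box (s or p) -> Dia p is true.
    At w9: Box (s or p) requires s or p at every successor {w0, w6, w8, w9}.
      s or p fails at w8, so Box (s or p) is false at w9.
    At w9: Dia p requires p at some successor in {w0, w6, w8, w9}.
      p holds at w0, so Dia p is true at w9.
Satisfying worlds: {w0, w1, w2, w3, w4, w5, w6, w7, w8, w9}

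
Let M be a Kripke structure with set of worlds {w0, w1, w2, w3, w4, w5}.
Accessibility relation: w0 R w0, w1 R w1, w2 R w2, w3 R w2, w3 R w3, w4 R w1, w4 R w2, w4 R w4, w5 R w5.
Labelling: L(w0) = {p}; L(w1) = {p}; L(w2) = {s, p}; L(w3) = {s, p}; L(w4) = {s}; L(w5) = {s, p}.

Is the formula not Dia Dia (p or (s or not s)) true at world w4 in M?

No

At w4: Dia Dia (p or (s or not s)) is true, so not Dia Dia (p or (s or not s)) is false.
  At w4: Dia Dia (p or (s or not s)) requires Dia (p or (s or not s)) at some successor in {w1, w2, w4}.
    Dia (p or (s or not s)) holds at w1, so Dia Dia (p or (s or not s)) is true at w4.
      At w1: Dia (p or (s or not s)) requires p or (s or not s) at some successor in {w1}.
        p or (s or not s) holds at w1, so Dia (p or (s or not s)) is true at w1.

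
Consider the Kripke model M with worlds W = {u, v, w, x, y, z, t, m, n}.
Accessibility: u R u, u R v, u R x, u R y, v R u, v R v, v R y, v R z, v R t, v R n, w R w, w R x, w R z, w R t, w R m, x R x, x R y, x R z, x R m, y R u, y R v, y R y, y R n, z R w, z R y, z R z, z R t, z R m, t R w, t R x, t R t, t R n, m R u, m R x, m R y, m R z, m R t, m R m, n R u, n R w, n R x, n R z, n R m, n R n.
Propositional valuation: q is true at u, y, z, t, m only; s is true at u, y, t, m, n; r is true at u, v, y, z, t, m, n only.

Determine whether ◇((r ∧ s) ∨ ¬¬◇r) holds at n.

Recall that ◇ψ holds at a world iff ψ holds at some accessible world.
At n: ◇((r ∧ s) ∨ ¬¬◇r) requires (r ∧ s) ∨ ¬¬◇r at some successor in {u, w, x, z, m, n}.
  (r ∧ s) ∨ ¬¬◇r holds at u, so ◇((r ∧ s) ∨ ¬¬◇r) is true at n.
    At u: r ∧ s is true, ¬¬◇r is true, so (r ∧ s) ∨ ¬¬◇r is true.
      At u: ¬◇r is false, so ¬¬◇r is true.

Yes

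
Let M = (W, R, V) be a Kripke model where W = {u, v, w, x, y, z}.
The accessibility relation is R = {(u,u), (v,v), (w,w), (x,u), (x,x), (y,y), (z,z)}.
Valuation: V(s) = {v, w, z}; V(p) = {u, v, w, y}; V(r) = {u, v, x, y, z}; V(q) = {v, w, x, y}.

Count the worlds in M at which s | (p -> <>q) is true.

5

Let φ = s | (p -> <>q). Evaluate φ at each world:
  u (successors {u}): φ is false.
  v (successors {v}): φ is true.
  w (successors {w}): φ is true.
  x (successors {u, x}): φ is true.
  y (successors {y}): φ is true.
  z (successors {z}): φ is true.
For instance, at u:
  At u: s is false, p -> <>q is false, so s | (p -> <>q) is false.
    At u: p is true, <>q is false, so p -> <>q is false.
      At u: <>q requires q at some successor in {u}.
        At u: q is false.
      So <>q is false at u.
Satisfying worlds: {v, w, x, y, z}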